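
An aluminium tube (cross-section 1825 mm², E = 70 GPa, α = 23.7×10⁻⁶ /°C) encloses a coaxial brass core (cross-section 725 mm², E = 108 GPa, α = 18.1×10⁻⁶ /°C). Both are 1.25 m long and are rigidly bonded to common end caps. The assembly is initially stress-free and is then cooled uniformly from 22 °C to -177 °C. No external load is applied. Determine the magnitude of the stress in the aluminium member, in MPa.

Both members must finish at the same length. With the larger α, the aluminium tends to over-contract; the plates restrain it, putting the aluminium in tension and the brass in compression. With no external load the two internal forces are equal and opposite, magnitude P.
Compatibility of the two members (thermal + elastic change equal): (α₁ − α₂)ΔT = P·[1/(A₁E₁) + 1/(A₂E₂)].
|α₁ − α₂|·ΔT = 5.6×10⁻⁶ × 199 = 0.001114.
1/(A₁E₁) + 1/(A₂E₂) = 1/(1825×70×10³) + 1/(725×108×10³) = 2.06×10⁻⁸ N⁻¹.
P = 0.001114 / 2.06×10⁻⁸ = 54100 N = 54.1 kN.
σ_{aluminium} = P/A₁ = 54100/1825 = 29.64 MPa, tensile.

σ ≈ 29.6 MPa (tensile)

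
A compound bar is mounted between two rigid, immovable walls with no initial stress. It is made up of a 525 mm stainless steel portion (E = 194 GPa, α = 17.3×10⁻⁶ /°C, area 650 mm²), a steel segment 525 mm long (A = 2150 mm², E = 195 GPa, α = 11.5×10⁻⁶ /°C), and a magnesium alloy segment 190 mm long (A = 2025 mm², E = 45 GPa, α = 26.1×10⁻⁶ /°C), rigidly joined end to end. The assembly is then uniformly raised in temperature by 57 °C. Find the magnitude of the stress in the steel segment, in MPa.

σ ≈ 71 MPa (compressive)

With the walls removed the bar would change length by δ_free = Σ αᵢΔT Lᵢ = 17.3×10⁻⁶×57×525 + 11.5×10⁻⁶×57×525 + 26.1×10⁻⁶×57×190 = 1.145 mm.
The rigid supports impose zero overall length change; the single axial force P common to all segments must satisfy P Σ Lᵢ/(AᵢEᵢ) = δ_free.
The series flexibility is Σ Lᵢ/(AᵢEᵢ) = 525/(650×194×10³) + 525/(2150×195×10³) + 190/(2025×45×10³) = 7.501×10⁻⁶ mm/N.
P = 1.145 / 7.501×10⁻⁶ = 152600 N = 152.6 kN, compressive.
σ_{steel} = P / A = 152600 / 2150 = 70.97 MPa.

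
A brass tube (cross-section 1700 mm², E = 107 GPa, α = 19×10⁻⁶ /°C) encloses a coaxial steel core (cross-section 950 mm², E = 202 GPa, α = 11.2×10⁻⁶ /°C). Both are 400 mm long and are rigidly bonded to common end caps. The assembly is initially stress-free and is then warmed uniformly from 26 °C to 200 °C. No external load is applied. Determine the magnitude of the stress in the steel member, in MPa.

σ ≈ 133 MPa (tensile)

Both members must finish at the same length. With the larger α, the brass tends to over-expand; the plates restrain it, putting the brass in compression and the steel in tension. With no external load the two internal forces are equal and opposite, magnitude P.
Compatibility of the two members (thermal + elastic change equal): (α₁ − α₂)ΔT = P·[1/(A₁E₁) + 1/(A₂E₂)].
|α₁ − α₂|·ΔT = 7.8×10⁻⁶ × 174 = 0.001357.
1/(A₁E₁) + 1/(A₂E₂) = 1/(1700×107×10³) + 1/(950×202×10³) = 1.071×10⁻⁸ N⁻¹.
So P = 0.001357 / 1.071×10⁻⁸ = 126.7 kN.
σ_{steel} = P/A₂ = 126700/950 = 133.4 MPa, tensile.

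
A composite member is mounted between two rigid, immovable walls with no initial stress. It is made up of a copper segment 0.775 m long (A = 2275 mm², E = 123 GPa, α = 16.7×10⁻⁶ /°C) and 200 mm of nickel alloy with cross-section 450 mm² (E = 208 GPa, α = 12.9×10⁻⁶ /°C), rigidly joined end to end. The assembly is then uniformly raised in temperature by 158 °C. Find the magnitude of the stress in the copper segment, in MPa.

With the walls removed the bar would change length by δ_free = Σ αᵢΔT Lᵢ = 16.7×10⁻⁶×158×775 + 12.9×10⁻⁶×158×200 = 2.453 mm.
The walls prevent any net length change, so an axial force P (same in every segment) develops. Compatibility: P · Σ Lᵢ/(AᵢEᵢ) = δ_free.
The series flexibility is Σ Lᵢ/(AᵢEᵢ) = 775/(2275×123×10³) + 200/(450×208×10³) = 4.906×10⁻⁶ mm/N.
P = 2.453 / 4.906×10⁻⁶ = 499900 N = 499.9 kN, compressive.
σ_{copper} = P / A = 499900 / 2275 = 219.7 MPa.

σ ≈ 220 MPa (compressive)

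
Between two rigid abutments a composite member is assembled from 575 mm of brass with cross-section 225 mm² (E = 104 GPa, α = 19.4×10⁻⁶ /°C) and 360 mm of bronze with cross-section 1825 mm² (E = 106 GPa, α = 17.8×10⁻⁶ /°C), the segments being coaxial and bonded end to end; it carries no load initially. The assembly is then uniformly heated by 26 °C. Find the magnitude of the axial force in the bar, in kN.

With the walls removed the bar would change length by δ_free = Σ αᵢΔT Lᵢ = 19.4×10⁻⁶×26×575 + 17.8×10⁻⁶×26×360 = 0.4566 mm.
The rigid supports impose zero overall length change; the single axial force P common to all segments must satisfy P Σ Lᵢ/(AᵢEᵢ) = δ_free.
The series flexibility is Σ Lᵢ/(AᵢEᵢ) = 575/(225×104×10³) + 360/(1825×106×10³) = 2.643×10⁻⁵ mm/N.
Hence P = δ_free / Σ(L/AE) = 0.4566/2.643×10⁻⁵ = 17.27 kN (compressive).

P ≈ 17.3 kN (compressive)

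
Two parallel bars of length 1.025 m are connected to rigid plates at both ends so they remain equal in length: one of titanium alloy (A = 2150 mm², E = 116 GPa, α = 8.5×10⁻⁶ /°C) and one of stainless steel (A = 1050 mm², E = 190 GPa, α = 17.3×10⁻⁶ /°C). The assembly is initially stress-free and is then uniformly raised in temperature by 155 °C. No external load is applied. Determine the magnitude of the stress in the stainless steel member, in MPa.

σ ≈ 144 MPa (compressive)

Both members must finish at the same length. With the larger α, the stainless steel tends to over-expand; the plates restrain it, putting the stainless steel in compression and the titanium alloy in tension. With no external load the two internal forces are equal and opposite, magnitude P.
Compatibility of the two members (thermal + elastic change equal): (α₁ − α₂)ΔT = P·[1/(A₁E₁) + 1/(A₂E₂)].
|α₁ − α₂|·ΔT = 8.8×10⁻⁶ × 155 = 0.001364.
1/(A₁E₁) + 1/(A₂E₂) = 1/(2150×116×10³) + 1/(1050×190×10³) = 9.022×10⁻⁹ N⁻¹.
P = 0.001364 / 9.022×10⁻⁹ = 151200 N = 151.2 kN.
σ_{stainless steel} = P/A₂ = 151200/1050 = 144 MPa, compressive.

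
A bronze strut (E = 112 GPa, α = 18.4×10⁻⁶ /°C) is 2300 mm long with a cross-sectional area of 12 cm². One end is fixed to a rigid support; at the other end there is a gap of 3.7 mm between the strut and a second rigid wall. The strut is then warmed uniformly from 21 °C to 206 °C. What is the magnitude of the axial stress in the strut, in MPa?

σ ≈ 201 MPa (compressive)

Unrestrained expansion: δ_free = αΔT L = 18.4×10⁻⁶ × 185 × 2300 = 7.829 mm.
This exceeds the 3.7 mm gap, so the wall pushes back. The portion of expansion that must be recovered elastically is δ_free − gap = 7.829 − 3.7 = 4.129 mm.
Compatibility: PL/(AE) = 4.129 mm, so σ = P/A = E × (4.129/2300) = 201.1 MPa.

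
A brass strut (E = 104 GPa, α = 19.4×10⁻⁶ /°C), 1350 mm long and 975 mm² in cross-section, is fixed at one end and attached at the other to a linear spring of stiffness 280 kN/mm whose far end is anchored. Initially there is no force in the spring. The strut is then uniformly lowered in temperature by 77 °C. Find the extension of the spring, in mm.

The unrestrained thermal change is αΔT L = 19.4×10⁻⁶ × 77 × 1350 = 2.017 mm.
Let P be the tensile force in the spring. The strut extends elastically by PL/(AE) and the spring stretches by P/k; together these equal δ_free.
So P = δ_free / [L/(AE) + 1/k] = 2.017 / [ 1350/(975×104×10³) + 1/(280×10³) ].
P = 2.017 / 1.689×10⁻⁵ = 119400 N.
Spring extension = P/k = 119400/(280×10³) = 0.4265 mm.

δ ≈ 0.427 mm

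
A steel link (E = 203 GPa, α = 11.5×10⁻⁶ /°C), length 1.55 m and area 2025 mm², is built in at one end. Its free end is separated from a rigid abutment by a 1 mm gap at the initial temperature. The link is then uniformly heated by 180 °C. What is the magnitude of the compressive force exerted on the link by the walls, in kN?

P ≈ 586 kN

If the wall were absent the link would grow by αΔT L = 11.5×10⁻⁶ × 180 × 1550 = 3.208 mm.
This exceeds the 1 mm gap, so the wall pushes back. The portion of expansion that must be recovered elastically is δ_free − gap = 3.208 − 1 = 2.208 mm.
So σ = E(δ_free − g)/L = 203×10³ × 2.208/1550 = 289.2 MPa.
P = σA = 289.2 × 2025 = 585.7 kN.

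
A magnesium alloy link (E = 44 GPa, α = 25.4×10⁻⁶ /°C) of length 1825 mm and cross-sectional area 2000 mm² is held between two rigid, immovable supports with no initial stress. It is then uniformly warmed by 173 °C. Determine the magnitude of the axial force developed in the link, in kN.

P ≈ 387 kN (compressive)

With zero net strain, σ = E·αΔT = 44 GPa × 25.4×10⁻⁶ × 173 = 193.3 MPa.
Axial force P = σA = 193.3 × 2000 = 386700 N = 386.7 kN, compressive.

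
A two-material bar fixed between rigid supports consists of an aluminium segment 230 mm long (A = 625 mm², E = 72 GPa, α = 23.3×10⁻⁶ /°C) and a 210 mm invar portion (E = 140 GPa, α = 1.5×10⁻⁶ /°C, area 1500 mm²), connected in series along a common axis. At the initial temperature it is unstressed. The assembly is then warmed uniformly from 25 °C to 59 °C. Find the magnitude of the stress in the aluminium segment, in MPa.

σ ≈ 50.5 MPa (compressive)

With the walls removed the bar would change length by δ_free = Σ αᵢΔT Lᵢ = 23.3×10⁻⁶×34×230 + 1.5×10⁻⁶×34×210 = 0.1929 mm.
Since the ends are fixed, an axial force P builds up, equal in every segment, with P · Σ Lᵢ/(AᵢEᵢ) = δ_free.
Σ Lᵢ/(AᵢEᵢ) = 230/(625×72×10³) + 210/(1500×140×10³) = 6.111×10⁻⁶ mm/N.
So P = 0.1929 / 6.111×10⁻⁶ = 31.57 kN, compressive.
σ_{aluminium} = P / A = 31570 / 625 = 50.51 MPa.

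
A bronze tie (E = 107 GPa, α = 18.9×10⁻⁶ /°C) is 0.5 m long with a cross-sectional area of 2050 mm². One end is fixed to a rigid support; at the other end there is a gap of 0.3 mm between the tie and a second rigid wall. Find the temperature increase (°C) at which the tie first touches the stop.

Contact occurs when the free expansion equals the gap: αΔT L = 0.3 mm.
So ΔT = g/(αL) = 0.3/(18.9×10⁻⁶ × 500) = 31.75 °C.

ΔT ≈ 31.7 °C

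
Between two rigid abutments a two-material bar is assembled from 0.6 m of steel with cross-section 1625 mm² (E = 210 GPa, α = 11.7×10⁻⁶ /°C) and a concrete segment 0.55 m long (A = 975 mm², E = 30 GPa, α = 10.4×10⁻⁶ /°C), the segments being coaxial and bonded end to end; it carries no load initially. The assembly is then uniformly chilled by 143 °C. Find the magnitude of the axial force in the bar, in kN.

P ≈ 88.6 kN (tensile)

With the walls removed the bar would change length by δ_free = Σ αᵢΔT Lᵢ = 11.7×10⁻⁶×143×600 + 10.4×10⁻⁶×143×550 = 1.822 mm.
Since the ends are fixed, an axial force P builds up, equal in every segment, with P · Σ Lᵢ/(AᵢEᵢ) = δ_free.
The series flexibility is Σ Lᵢ/(AᵢEᵢ) = 600/(1625×210×10³) + 550/(975×30×10³) = 2.056×10⁻⁵ mm/N.
P = 1.822 / 2.056×10⁻⁵ = 88600 N = 88.6 kN, tensile.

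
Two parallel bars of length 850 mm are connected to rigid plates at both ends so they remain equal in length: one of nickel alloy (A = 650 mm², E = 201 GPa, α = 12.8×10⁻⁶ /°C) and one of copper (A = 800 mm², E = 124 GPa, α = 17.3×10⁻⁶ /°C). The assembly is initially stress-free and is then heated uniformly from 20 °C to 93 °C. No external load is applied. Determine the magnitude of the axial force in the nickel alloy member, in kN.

The copper has the larger α, so on heating it would change length more than the nickel alloy if both were free. The rigid plates force a common final length, so the copper is put into compression and the nickel alloy into tension, with equal and opposite forces P (no external load).
Equating the net (thermal + elastic) strains gives |α₁ − α₂|·ΔT = P·[1/(A₁E₁) + 1/(A₂E₂)].
|α₁ − α₂|·ΔT = 4.5×10⁻⁶ × 73 = 0.0003285.
1/(A₁E₁) + 1/(A₂E₂) = 1/(650×201×10³) + 1/(800×124×10³) = 1.773×10⁻⁸ N⁻¹.
P = 0.0003285 / 1.773×10⁻⁸ = 18520 N = 18.52 kN.

P ≈ 18.5 kN (tensile in the nickel alloy)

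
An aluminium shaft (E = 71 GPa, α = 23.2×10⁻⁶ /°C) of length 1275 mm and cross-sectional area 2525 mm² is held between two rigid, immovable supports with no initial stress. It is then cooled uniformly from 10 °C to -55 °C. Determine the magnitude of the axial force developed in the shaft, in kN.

P ≈ 270 kN (tensile)

The ends cannot move, so σ = EαΔT = 71×10³ × 23.2×10⁻⁶ × 65 = 107.1 MPa.
P = AEαΔT = 2525 × 71×10³ × 23.2×10⁻⁶ × 65 = 270.3 kN (tensile).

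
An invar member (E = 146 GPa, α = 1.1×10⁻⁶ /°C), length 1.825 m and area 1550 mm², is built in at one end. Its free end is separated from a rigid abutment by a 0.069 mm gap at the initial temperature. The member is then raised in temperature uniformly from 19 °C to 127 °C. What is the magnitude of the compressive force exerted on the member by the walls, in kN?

P ≈ 18.3 kN

If the wall were absent the member would grow by αΔT L = 1.1×10⁻⁶ × 108 × 1825 = 0.2168 mm.
The gap closes (δ_free > 0.069 mm) and the wall then resists a further 0.2168 − 0.069 = 0.1478 mm of expansion.
So σ = E(δ_free − g)/L = 146×10³ × 0.1478/1825 = 11.82 MPa.
P = σA = 11.82 × 1550 = 18.33 kN.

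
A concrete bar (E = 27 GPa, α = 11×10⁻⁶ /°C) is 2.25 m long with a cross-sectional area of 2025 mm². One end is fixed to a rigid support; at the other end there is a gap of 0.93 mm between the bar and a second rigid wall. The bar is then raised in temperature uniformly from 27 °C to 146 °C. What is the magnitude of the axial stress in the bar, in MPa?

σ ≈ 24.2 MPa (compressive)

Free thermal elongation = αΔT L = 11×10⁻⁶ × 119 × 2250 = 2.945 mm.
The gap closes (δ_free > 0.93 mm) and the wall then resists a further 2.945 − 0.93 = 2.015 mm of expansion.
That suppressed elongation corresponds to σ = E·Δ/L = 27×10³ × 2.015/2250 = 24.18 MPa.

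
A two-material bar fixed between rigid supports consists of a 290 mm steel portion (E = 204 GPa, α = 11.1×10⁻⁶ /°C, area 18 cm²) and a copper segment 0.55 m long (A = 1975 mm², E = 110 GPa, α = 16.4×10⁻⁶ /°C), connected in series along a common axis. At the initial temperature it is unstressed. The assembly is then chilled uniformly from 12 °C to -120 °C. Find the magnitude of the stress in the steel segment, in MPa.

Free thermal contraction of the whole bar: Σ αᵢΔT Lᵢ = 11.1×10⁻⁶×132×290 + 16.4×10⁻⁶×132×550 = 1.616 mm.
The walls prevent any net length change, so an axial force P (same in every segment) develops. Compatibility: P · Σ Lᵢ/(AᵢEᵢ) = δ_free.
Σ Lᵢ/(AᵢEᵢ) = 290/(1800×204×10³) + 550/(1975×110×10³) = 3.321×10⁻⁶ mm/N.
Hence P = δ_free / Σ(L/AE) = 1.616/3.321×10⁻⁶ = 486.4 kN (tensile).
σ_{steel} = P / A = 486400 / 1800 = 270.2 MPa.

σ ≈ 270 MPa (tensile)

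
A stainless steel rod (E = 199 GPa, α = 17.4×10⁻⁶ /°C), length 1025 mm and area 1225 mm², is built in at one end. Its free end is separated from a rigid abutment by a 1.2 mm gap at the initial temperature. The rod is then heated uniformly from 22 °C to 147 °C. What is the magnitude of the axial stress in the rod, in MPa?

If the wall were absent the rod would grow by αΔT L = 17.4×10⁻⁶ × 125 × 1025 = 2.229 mm.
This exceeds the 1.2 mm gap, so the wall pushes back. The portion of expansion that must be recovered elastically is δ_free − gap = 2.229 − 1.2 = 1.029 mm.
Compatibility: PL/(AE) = 1.029 mm, so σ = P/A = E × (1.029/1025) = 199.8 MPa.

σ ≈ 200 MPa (compressive)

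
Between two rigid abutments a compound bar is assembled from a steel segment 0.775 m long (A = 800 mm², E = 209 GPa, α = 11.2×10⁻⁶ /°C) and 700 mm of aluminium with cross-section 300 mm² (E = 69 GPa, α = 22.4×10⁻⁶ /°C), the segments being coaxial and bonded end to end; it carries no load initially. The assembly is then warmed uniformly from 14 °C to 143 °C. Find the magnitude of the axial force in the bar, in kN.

Free thermal expansion of the whole bar: Σ αᵢΔT Lᵢ = 11.2×10⁻⁶×129×775 + 22.4×10⁻⁶×129×700 = 3.142 mm.
Since the ends are fixed, an axial force P builds up, equal in every segment, with P · Σ Lᵢ/(AᵢEᵢ) = δ_free.
Σ Lᵢ/(AᵢEᵢ) = 775/(800×209×10³) + 700/(300×69×10³) = 3.845×10⁻⁵ mm/N.
Hence P = δ_free / Σ(L/AE) = 3.142/3.845×10⁻⁵ = 81.72 kN (compressive).

P ≈ 81.7 kN (compressive)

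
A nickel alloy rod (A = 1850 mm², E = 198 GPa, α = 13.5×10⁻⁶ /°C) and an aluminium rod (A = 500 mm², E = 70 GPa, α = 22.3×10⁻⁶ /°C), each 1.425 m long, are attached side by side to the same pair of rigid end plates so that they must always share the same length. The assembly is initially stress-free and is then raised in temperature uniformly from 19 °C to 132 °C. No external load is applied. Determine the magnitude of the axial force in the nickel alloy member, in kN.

The aluminium has the larger α, so on heating it would change length more than the nickel alloy if both were free. The rigid plates force a common final length, so the aluminium is put into compression and the nickel alloy into tension, with equal and opposite forces P (no external load).
Equating the net (thermal + elastic) strains gives |α₁ − α₂|·ΔT = P·[1/(A₁E₁) + 1/(A₂E₂)].
|α₁ − α₂|·ΔT = 8.8×10⁻⁶ × 113 = 0.0009944.
1/(A₁E₁) + 1/(A₂E₂) = 1/(1850×198×10³) + 1/(500×70×10³) = 3.13×10⁻⁸ N⁻¹.
So P = 0.0009944 / 3.13×10⁻⁸ = 31.77 kN.

P ≈ 31.8 kN (tensile in the nickel alloy)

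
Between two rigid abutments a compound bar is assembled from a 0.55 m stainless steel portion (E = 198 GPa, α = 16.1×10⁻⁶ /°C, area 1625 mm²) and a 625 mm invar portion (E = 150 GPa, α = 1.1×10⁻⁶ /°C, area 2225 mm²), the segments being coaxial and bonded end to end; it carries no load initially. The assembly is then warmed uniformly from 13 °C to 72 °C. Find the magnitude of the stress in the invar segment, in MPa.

Free thermal expansion of the whole bar: Σ αᵢΔT Lᵢ = 16.1×10⁻⁶×59×550 + 1.1×10⁻⁶×59×625 = 0.563 mm.
The rigid supports impose zero overall length change; the single axial force P common to all segments must satisfy P Σ Lᵢ/(AᵢEᵢ) = δ_free.
Σ Lᵢ/(AᵢEᵢ) = 550/(1625×198×10³) + 625/(2225×150×10³) = 3.582×10⁻⁶ mm/N.
P = 0.563 / 3.582×10⁻⁶ = 157200 N = 157.2 kN, compressive.
σ_{invar} = P / A = 157200 / 2225 = 70.64 MPa.

σ ≈ 70.6 MPa (compressive)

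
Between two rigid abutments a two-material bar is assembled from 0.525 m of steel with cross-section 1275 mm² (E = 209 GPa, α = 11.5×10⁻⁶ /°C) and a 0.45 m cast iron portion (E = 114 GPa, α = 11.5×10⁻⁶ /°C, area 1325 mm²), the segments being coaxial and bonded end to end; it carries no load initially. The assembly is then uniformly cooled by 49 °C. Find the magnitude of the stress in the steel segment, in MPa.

σ ≈ 87.1 MPa (tensile)

If the supports were absent, the total length change would be Σ αᵢΔT Lᵢ = 11.5×10⁻⁶×49×525 + 11.5×10⁻⁶×49×450 = 0.5494 mm.
The rigid supports impose zero overall length change; the single axial force P common to all segments must satisfy P Σ Lᵢ/(AᵢEᵢ) = δ_free.
Σ Lᵢ/(AᵢEᵢ) = 525/(1275×209×10³) + 450/(1325×114×10³) = 4.949×10⁻⁶ mm/N.
Hence P = δ_free / Σ(L/AE) = 0.5494/4.949×10⁻⁶ = 111 kN (tensile).
σ_{steel} = P / A = 111000 / 1275 = 87.06 MPa.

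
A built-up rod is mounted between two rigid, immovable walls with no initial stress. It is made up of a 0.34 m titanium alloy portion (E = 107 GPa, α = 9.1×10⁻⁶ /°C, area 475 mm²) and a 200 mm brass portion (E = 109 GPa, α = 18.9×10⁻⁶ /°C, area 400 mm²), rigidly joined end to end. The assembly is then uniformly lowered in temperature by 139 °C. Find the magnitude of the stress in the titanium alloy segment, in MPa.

With the walls removed the bar would change length by δ_free = Σ αᵢΔT Lᵢ = 9.1×10⁻⁶×139×340 + 18.9×10⁻⁶×139×200 = 0.9555 mm.
The rigid supports impose zero overall length change; the single axial force P common to all segments must satisfy P Σ Lᵢ/(AᵢEᵢ) = δ_free.
The series flexibility is Σ Lᵢ/(AᵢEᵢ) = 340/(475×107×10³) + 200/(400×109×10³) = 1.128×10⁻⁵ mm/N.
P = 0.9555 / 1.128×10⁻⁵ = 84730 N = 84.73 kN, tensile.
σ_{titanium alloy} = P / A = 84730 / 475 = 178.4 MPa.

σ ≈ 178 MPa (tensile)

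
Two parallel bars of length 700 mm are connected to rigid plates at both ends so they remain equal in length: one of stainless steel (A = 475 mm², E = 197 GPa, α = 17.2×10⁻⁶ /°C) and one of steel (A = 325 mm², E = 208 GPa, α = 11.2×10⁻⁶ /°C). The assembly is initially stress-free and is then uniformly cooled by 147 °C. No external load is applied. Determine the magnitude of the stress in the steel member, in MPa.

σ ≈ 107 MPa (compressive)

Equilibrium of a rigid end plate with no external load gives equal and opposite internal forces ±P in the two members. Since α_{stainless steel} > α_{steel}, cooling drives the stainless steel into tension and the steel into compression.
Equating the net (thermal + elastic) strains gives |α₁ − α₂|·ΔT = P·[1/(A₁E₁) + 1/(A₂E₂)].
|α₁ − α₂|·ΔT = 6×10⁻⁶ × 147 = 0.000882.
1/(A₁E₁) + 1/(A₂E₂) = 1/(475×197×10³) + 1/(325×208×10³) = 2.548×10⁻⁸ N⁻¹.
P = 0.000882 / 2.548×10⁻⁸ = 34620 N = 34.62 kN.
σ_{steel} = P/A₂ = 34620/325 = 106.5 MPa, compressive.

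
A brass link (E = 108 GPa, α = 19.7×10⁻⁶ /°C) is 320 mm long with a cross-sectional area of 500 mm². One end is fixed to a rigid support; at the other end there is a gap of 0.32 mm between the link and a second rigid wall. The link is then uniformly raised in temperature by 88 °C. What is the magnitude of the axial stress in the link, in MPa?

If the wall were absent the link would grow by αΔT L = 19.7×10⁻⁶ × 88 × 320 = 0.5548 mm.
After closing the 0.32 mm clearance, 0.5548 − 0.32 = 0.2348 mm of expansion remains to be suppressed by the wall.
That suppressed elongation corresponds to σ = E·Δ/L = 108×10³ × 0.2348/320 = 79.23 MPa.

σ ≈ 79.2 MPa (compressive)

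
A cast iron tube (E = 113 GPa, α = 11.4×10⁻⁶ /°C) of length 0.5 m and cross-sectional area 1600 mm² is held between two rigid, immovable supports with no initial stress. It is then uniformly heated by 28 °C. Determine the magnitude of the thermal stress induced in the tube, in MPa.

With length fixed, the mechanical strain must cancel the thermal strain αΔT = 11.4×10⁻⁶ × 28 = 319.2×10⁻⁶.
The stress required to suppress this strain is σ = Eε = 113×10³ × 319.2×10⁻⁶ = 36.07 MPa, compressive since the tube is trying to expand.

σ ≈ 36.1 MPa (compressive)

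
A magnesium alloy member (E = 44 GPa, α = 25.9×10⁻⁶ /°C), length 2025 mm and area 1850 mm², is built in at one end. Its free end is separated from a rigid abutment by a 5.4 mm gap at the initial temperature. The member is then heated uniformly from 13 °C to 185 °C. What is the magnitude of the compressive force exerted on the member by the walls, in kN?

Free thermal elongation = αΔT L = 25.9×10⁻⁶ × 172 × 2025 = 9.021 mm.
This exceeds the 5.4 mm gap, so the wall pushes back. The portion of expansion that must be recovered elastically is δ_free − gap = 9.021 − 5.4 = 3.621 mm.
So σ = E(δ_free − g)/L = 44×10³ × 3.621/2025 = 78.68 MPa.
Force on the wall = σA = 78.68 × 1850 mm² = 145.6 kN.

P ≈ 146 kN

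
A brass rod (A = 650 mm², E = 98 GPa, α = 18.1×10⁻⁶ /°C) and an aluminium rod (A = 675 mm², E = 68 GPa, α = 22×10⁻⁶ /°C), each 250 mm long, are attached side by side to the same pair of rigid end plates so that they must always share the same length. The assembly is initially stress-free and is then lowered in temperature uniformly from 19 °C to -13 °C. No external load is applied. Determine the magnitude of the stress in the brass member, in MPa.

The aluminium has the larger α, so on cooling it would change length more than the brass if both were free. The rigid plates force a common final length, so the aluminium is put into tension and the brass into compression, with equal and opposite forces P (no external load).
Setting the final lengths equal and cancelling L: (α₁ − α₂)ΔT = P/(A₁E₁) + P/(A₂E₂).
|α₁ − α₂|·ΔT = 3.9×10⁻⁶ × 32 = 0.0001248.
1/(A₁E₁) + 1/(A₂E₂) = 1/(650×98×10³) + 1/(675×68×10³) = 3.749×10⁻⁸ N⁻¹.
P = 0.0001248 / 3.749×10⁻⁸ = 3329 N = 3.329 kN.
σ_{brass} = P/A₁ = 3329/650 = 5.122 MPa, compressive.

σ ≈ 5.12 MPa (compressive)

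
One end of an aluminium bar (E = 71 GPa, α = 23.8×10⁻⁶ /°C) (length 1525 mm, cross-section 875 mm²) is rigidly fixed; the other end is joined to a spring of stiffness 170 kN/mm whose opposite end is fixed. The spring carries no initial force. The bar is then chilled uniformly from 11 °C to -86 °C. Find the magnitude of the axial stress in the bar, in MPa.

Free thermal contraction: δ_free = αΔT L = 23.8×10⁻⁶ × 97 × 1525 = 3.521 mm.
Let P be the tensile force in the spring. The bar extends elastically by PL/(AE) and the spring stretches by P/k; together these equal δ_free.
So P = δ_free / [L/(AE) + 1/k] = 3.521 / [ 1525/(875×71×10³) + 1/(170×10³) ].
P = 3.521 / 3.043×10⁻⁵ = 115700 N.
σ = P/A = 115700/875 = 132.2 MPa.

σ ≈ 132 MPa (tensile)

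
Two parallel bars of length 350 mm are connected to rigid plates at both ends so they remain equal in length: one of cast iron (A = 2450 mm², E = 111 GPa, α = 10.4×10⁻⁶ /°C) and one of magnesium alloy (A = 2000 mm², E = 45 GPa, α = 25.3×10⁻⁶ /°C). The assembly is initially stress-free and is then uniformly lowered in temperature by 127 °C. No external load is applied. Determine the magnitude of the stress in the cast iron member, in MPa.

σ ≈ 52.2 MPa (compressive)

Both members must finish at the same length. With the larger α, the magnesium alloy tends to over-contract; the plates restrain it, putting the magnesium alloy in tension and the cast iron in compression. With no external load the two internal forces are equal and opposite, magnitude P.
Compatibility of the two members (thermal + elastic change equal): (α₁ − α₂)ΔT = P·[1/(A₁E₁) + 1/(A₂E₂)].
|α₁ − α₂|·ΔT = 14.9×10⁻⁶ × 127 = 0.001892.
1/(A₁E₁) + 1/(A₂E₂) = 1/(2450×111×10³) + 1/(2000×45×10³) = 1.479×10⁻⁸ N⁻¹.
So P = 0.001892 / 1.479×10⁻⁸ = 128 kN.
σ_{cast iron} = P/A₁ = 128000/2450 = 52.23 MPa, compressive.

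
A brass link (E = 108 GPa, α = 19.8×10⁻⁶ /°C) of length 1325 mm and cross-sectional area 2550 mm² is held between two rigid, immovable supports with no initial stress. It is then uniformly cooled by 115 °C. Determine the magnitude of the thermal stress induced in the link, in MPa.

Because both ends are immovable the net strain is zero, and the suppressed thermal strain is αΔT = 19.8×10⁻⁶ × 115 = 2277×10⁻⁶.
Hence σ = E·αΔT = 108×10³ × 2277×10⁻⁶ = 245.9 MPa, tensile.

σ ≈ 246 MPa (tensile)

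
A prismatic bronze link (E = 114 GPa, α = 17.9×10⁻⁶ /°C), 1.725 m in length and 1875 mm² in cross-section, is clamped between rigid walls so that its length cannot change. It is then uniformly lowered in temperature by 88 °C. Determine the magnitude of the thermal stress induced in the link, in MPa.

Because both ends are immovable the net strain is zero, and the suppressed thermal strain is αΔT = 17.9×10⁻⁶ × 88 = 1575.2×10⁻⁶.
Hence σ = E·αΔT = 114×10³ × 1575.2×10⁻⁶ = 179.6 MPa, tensile.

σ ≈ 180 MPa (tensile)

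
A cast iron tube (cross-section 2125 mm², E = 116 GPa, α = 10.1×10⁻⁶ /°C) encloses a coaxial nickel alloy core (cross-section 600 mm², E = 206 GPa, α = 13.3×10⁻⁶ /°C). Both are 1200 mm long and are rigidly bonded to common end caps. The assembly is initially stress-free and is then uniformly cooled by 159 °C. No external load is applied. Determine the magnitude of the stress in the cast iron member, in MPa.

The nickel alloy has the larger α, so on cooling it would change length more than the cast iron if both were free. The rigid plates force a common final length, so the nickel alloy is put into tension and the cast iron into compression, with equal and opposite forces P (no external load).
Equating the net (thermal + elastic) strains gives |α₁ − α₂|·ΔT = P·[1/(A₁E₁) + 1/(A₂E₂)].
|α₁ − α₂|·ΔT = 3.2×10⁻⁶ × 159 = 0.0005088.
1/(A₁E₁) + 1/(A₂E₂) = 1/(2125×116×10³) + 1/(600×206×10³) = 1.215×10⁻⁸ N⁻¹.
So P = 0.0005088 / 1.215×10⁻⁸ = 41.89 kN.
σ_{cast iron} = P/A₁ = 41890/2125 = 19.71 MPa, compressive.

σ ≈ 19.7 MPa (compressive)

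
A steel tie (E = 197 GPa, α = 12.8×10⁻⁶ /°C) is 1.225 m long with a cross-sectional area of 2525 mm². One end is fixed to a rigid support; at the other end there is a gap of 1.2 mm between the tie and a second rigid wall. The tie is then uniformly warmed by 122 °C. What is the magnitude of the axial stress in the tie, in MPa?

If the wall were absent the tie would grow by αΔT L = 12.8×10⁻⁶ × 122 × 1225 = 1.913 mm.
The gap closes (δ_free > 1.2 mm) and the wall then resists a further 1.913 − 1.2 = 0.713 mm of expansion.
That suppressed elongation corresponds to σ = E·Δ/L = 197×10³ × 0.713/1225 = 114.7 MPa.

σ ≈ 115 MPa (compressive)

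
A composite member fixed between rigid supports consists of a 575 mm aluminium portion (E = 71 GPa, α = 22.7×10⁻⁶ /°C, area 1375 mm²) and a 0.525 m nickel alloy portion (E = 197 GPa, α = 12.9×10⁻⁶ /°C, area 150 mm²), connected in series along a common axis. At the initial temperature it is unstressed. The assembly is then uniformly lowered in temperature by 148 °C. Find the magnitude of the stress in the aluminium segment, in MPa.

σ ≈ 90.2 MPa (tensile)

Free thermal contraction of the whole bar: Σ αᵢΔT Lᵢ = 22.7×10⁻⁶×148×575 + 12.9×10⁻⁶×148×525 = 2.934 mm.
The rigid supports impose zero overall length change; the single axial force P common to all segments must satisfy P Σ Lᵢ/(AᵢEᵢ) = δ_free.
Σ Lᵢ/(AᵢEᵢ) = 575/(1375×71×10³) + 525/(150×197×10³) = 2.366×10⁻⁵ mm/N.
Hence P = δ_free / Σ(L/AE) = 2.934/2.366×10⁻⁵ = 124 kN (tensile).
σ_{aluminium} = P / A = 124000 / 1375 = 90.2 MPa.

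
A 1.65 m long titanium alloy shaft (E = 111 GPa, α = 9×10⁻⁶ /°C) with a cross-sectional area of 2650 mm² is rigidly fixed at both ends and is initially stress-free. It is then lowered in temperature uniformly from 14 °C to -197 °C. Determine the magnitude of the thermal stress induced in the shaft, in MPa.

σ ≈ 211 MPa (tensile)

The supports are rigid, so the total axial strain is zero. The restrained thermal strain is ε = αΔT = 9×10⁻⁶ × 211 = 1899×10⁻⁶.
Hence σ = E·αΔT = 111×10³ × 1899×10⁻⁶ = 210.8 MPa, tensile.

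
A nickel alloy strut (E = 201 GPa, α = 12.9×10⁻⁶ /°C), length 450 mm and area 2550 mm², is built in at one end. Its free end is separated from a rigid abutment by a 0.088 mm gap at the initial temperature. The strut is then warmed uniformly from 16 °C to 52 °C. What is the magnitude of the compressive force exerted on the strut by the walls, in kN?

Free thermal elongation = αΔT L = 12.9×10⁻⁶ × 36 × 450 = 0.209 mm.
This exceeds the 0.088 mm gap, so the wall pushes back. The portion of expansion that must be recovered elastically is δ_free − gap = 0.209 − 0.088 = 0.121 mm.
Compatibility: PL/(AE) = 0.121 mm, so σ = P/A = E × (0.121/450) = 54.04 MPa.
P = σA = 54.04 × 2550 = 137.8 kN.

P ≈ 138 kN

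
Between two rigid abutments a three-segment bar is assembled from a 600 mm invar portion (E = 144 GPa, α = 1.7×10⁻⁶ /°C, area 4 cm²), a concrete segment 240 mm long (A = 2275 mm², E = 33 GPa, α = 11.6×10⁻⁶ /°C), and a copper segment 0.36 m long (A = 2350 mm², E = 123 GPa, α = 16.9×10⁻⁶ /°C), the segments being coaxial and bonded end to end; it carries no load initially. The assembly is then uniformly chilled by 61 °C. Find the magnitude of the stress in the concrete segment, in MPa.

With the walls removed the bar would change length by δ_free = Σ αᵢΔT Lᵢ = 1.7×10⁻⁶×61×600 + 11.6×10⁻⁶×61×240 + 16.9×10⁻⁶×61×360 = 0.6032 mm.
The walls prevent any net length change, so an axial force P (same in every segment) develops. Compatibility: P · Σ Lᵢ/(AᵢEᵢ) = δ_free.
Σ Lᵢ/(AᵢEᵢ) = 600/(400×144×10³) + 240/(2275×33×10³) + 360/(2350×123×10³) = 1.486×10⁻⁵ mm/N.
Hence P = δ_free / Σ(L/AE) = 0.6032/1.486×10⁻⁵ = 40.59 kN (tensile).
σ_{concrete} = P / A = 40590 / 2275 = 17.84 MPa.

σ ≈ 17.8 MPa (tensile)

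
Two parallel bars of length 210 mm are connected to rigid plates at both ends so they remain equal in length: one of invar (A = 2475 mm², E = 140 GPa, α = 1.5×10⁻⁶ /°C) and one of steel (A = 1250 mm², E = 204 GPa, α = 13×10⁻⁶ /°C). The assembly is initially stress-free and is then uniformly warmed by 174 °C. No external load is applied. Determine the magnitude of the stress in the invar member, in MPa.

σ ≈ 119 MPa (tensile)

Equilibrium of a rigid end plate with no external load gives equal and opposite internal forces ±P in the two members. Since α_{steel} > α_{invar}, heating drives the steel into compression and the invar into tension.
Setting the final lengths equal and cancelling L: (α₁ − α₂)ΔT = P/(A₁E₁) + P/(A₂E₂).
|α₁ − α₂|·ΔT = 11.5×10⁻⁶ × 174 = 0.002001.
1/(A₁E₁) + 1/(A₂E₂) = 1/(2475×140×10³) + 1/(1250×204×10³) = 6.808×10⁻⁹ N⁻¹.
So P = 0.002001 / 6.808×10⁻⁹ = 293.9 kN.
σ_{invar} = P/A₁ = 293900/2475 = 118.8 MPa, tensile.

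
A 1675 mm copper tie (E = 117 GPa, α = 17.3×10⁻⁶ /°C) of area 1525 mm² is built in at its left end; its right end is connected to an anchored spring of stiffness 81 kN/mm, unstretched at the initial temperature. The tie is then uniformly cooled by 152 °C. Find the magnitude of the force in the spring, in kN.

P ≈ 203 kN

Free thermal contraction: δ_free = αΔT L = 17.3×10⁻⁶ × 152 × 1675 = 4.405 mm.
Let P be the tensile force in the spring. The tie extends elastically by PL/(AE) and the spring stretches by P/k; together these equal δ_free.
So P = δ_free / [L/(AE) + 1/k] = 4.405 / [ 1675/(1525×117×10³) + 1/(81×10³) ].
P = 4.405 / 2.173×10⁻⁵ = 202700 N.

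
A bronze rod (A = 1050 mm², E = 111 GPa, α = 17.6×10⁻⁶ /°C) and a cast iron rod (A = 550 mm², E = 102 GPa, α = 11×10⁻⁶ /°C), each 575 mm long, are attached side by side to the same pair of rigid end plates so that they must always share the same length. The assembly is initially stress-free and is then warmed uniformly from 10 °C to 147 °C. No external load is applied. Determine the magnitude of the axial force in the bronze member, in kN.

P ≈ 34.2 kN (compressive in the bronze)

The bronze has the larger α, so on heating it would change length more than the cast iron if both were free. The rigid plates force a common final length, so the bronze is put into compression and the cast iron into tension, with equal and opposite forces P (no external load).
Equating the net (thermal + elastic) strains gives |α₁ − α₂|·ΔT = P·[1/(A₁E₁) + 1/(A₂E₂)].
|α₁ − α₂|·ΔT = 6.6×10⁻⁶ × 137 = 0.0009042.
1/(A₁E₁) + 1/(A₂E₂) = 1/(1050×111×10³) + 1/(550×102×10³) = 2.641×10⁻⁸ N⁻¹.
P = 0.0009042 / 2.641×10⁻⁸ = 34240 N = 34.24 kN.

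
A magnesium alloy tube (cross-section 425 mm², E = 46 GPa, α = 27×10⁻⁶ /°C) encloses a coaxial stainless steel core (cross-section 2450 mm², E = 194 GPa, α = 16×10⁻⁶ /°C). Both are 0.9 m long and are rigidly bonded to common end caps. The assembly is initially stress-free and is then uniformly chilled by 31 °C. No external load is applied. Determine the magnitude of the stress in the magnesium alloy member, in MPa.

σ ≈ 15.1 MPa (tensile)

Both members must finish at the same length. With the larger α, the magnesium alloy tends to over-contract; the plates restrain it, putting the magnesium alloy in tension and the stainless steel in compression. With no external load the two internal forces are equal and opposite, magnitude P.
Compatibility of the two members (thermal + elastic change equal): (α₁ − α₂)ΔT = P·[1/(A₁E₁) + 1/(A₂E₂)].
|α₁ − α₂|·ΔT = 11×10⁻⁶ × 31 = 0.000341.
1/(A₁E₁) + 1/(A₂E₂) = 1/(425×46×10³) + 1/(2450×194×10³) = 5.325×10⁻⁸ N⁻¹.
So P = 0.000341 / 5.325×10⁻⁸ = 6.403 kN.
σ_{magnesium alloy} = P/A₁ = 6403/425 = 15.07 MPa, tensile.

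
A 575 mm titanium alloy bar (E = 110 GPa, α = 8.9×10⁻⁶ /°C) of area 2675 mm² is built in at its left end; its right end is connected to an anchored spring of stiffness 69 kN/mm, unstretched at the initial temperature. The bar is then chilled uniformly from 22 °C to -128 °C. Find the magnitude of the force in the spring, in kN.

P ≈ 46.7 kN

Free thermal contraction: δ_free = αΔT L = 8.9×10⁻⁶ × 150 × 575 = 0.7676 mm.
Let P be the tensile force in the spring. The bar extends elastically by PL/(AE) and the spring stretches by P/k; together these equal δ_free.
P [ L/(AE) + 1/k ] = δ_free → P [ 575/(2675×110×10³) + 1/(69×10³) ] = 0.7676.
P = 0.7676 / 1.645×10⁻⁵ = 46670 N.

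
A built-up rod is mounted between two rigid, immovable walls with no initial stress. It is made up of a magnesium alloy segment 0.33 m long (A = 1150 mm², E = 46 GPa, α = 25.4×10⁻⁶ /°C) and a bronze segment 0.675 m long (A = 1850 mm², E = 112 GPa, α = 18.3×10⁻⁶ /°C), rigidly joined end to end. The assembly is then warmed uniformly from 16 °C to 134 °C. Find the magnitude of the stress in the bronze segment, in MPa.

σ ≈ 139 MPa (compressive)

With the walls removed the bar would change length by δ_free = Σ αᵢΔT Lᵢ = 25.4×10⁻⁶×118×330 + 18.3×10⁻⁶×118×675 = 2.447 mm.
The walls prevent any net length change, so an axial force P (same in every segment) develops. Compatibility: P · Σ Lᵢ/(AᵢEᵢ) = δ_free.
Σ Lᵢ/(AᵢEᵢ) = 330/(1150×46×10³) + 675/(1850×112×10³) = 9.496×10⁻⁶ mm/N.
P = 2.447 / 9.496×10⁻⁶ = 257700 N = 257.7 kN, compressive.
σ_{bronze} = P / A = 257700 / 1850 = 139.3 MPa.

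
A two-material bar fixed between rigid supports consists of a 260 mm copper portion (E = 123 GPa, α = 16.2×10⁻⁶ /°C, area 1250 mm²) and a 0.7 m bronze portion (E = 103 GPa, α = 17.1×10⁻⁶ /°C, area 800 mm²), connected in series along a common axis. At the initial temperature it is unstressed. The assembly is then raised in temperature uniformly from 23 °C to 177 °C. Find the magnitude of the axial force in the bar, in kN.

P ≈ 245 kN (compressive)

If the supports were absent, the total length change would be Σ αᵢΔT Lᵢ = 16.2×10⁻⁶×154×260 + 17.1×10⁻⁶×154×700 = 2.492 mm.
The rigid supports impose zero overall length change; the single axial force P common to all segments must satisfy P Σ Lᵢ/(AᵢEᵢ) = δ_free.
Σ Lᵢ/(AᵢEᵢ) = 260/(1250×123×10³) + 700/(800×103×10³) = 1.019×10⁻⁵ mm/N.
So P = 2.492 / 1.019×10⁻⁵ = 244.6 kN, compressive.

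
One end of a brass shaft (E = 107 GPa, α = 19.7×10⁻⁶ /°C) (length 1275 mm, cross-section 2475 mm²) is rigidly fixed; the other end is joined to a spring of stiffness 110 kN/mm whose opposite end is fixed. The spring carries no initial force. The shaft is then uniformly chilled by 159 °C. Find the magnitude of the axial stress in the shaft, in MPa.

Free thermal contraction: δ_free = αΔT L = 19.7×10⁻⁶ × 159 × 1275 = 3.994 mm.
Let P be the tensile force in the spring. The shaft extends elastically by PL/(AE) and the spring stretches by P/k; together these equal δ_free.
So P = δ_free / [L/(AE) + 1/k] = 3.994 / [ 1275/(2475×107×10³) + 1/(110×10³) ].
P = 3.994 / 1.391×10⁻⁵ = 287200 N.
σ = P/A = 287200/2475 = 116 MPa.

σ ≈ 116 MPa (tensile)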